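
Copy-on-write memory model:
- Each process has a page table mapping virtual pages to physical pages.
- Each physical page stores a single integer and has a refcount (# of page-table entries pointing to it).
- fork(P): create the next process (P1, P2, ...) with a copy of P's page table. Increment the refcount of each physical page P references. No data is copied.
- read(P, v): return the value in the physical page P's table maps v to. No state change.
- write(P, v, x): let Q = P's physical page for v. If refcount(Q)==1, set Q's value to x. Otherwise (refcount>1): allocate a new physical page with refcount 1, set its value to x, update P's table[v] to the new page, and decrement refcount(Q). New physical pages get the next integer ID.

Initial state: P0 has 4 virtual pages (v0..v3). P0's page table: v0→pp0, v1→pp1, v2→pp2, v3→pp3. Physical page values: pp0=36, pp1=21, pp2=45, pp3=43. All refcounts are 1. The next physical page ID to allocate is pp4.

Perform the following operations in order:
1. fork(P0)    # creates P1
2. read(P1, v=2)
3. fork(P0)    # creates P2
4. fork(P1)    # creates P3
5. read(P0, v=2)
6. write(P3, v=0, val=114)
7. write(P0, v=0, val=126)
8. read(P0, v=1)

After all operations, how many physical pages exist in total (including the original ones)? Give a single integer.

Answer: 6

Derivation:
Op 1: fork(P0) -> P1. 4 ppages; refcounts: pp0:2 pp1:2 pp2:2 pp3:2
Op 2: read(P1, v2) -> 45. No state change.
Op 3: fork(P0) -> P2. 4 ppages; refcounts: pp0:3 pp1:3 pp2:3 pp3:3
Op 4: fork(P1) -> P3. 4 ppages; refcounts: pp0:4 pp1:4 pp2:4 pp3:4
Op 5: read(P0, v2) -> 45. No state change.
Op 6: write(P3, v0, 114). refcount(pp0)=4>1 -> COPY to pp4. 5 ppages; refcounts: pp0:3 pp1:4 pp2:4 pp3:4 pp4:1
Op 7: write(P0, v0, 126). refcount(pp0)=3>1 -> COPY to pp5. 6 ppages; refcounts: pp0:2 pp1:4 pp2:4 pp3:4 pp4:1 pp5:1
Op 8: read(P0, v1) -> 21. No state change.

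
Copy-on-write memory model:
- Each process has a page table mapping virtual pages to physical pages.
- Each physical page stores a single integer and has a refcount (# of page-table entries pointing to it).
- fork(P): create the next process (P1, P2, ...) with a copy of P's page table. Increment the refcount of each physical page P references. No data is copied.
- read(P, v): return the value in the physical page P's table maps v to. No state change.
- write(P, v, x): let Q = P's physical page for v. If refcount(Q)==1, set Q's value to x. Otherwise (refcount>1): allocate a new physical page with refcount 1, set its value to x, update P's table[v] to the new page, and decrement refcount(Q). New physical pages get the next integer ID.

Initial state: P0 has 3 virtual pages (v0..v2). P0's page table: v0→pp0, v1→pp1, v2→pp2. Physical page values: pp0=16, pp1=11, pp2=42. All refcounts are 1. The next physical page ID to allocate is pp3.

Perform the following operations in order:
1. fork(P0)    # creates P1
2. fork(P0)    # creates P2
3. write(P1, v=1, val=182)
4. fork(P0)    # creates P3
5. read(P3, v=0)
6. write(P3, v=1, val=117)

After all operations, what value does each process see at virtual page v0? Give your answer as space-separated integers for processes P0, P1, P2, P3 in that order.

Answer: 16 16 16 16

Derivation:
Op 1: fork(P0) -> P1. 3 ppages; refcounts: pp0:2 pp1:2 pp2:2
Op 2: fork(P0) -> P2. 3 ppages; refcounts: pp0:3 pp1:3 pp2:3
Op 3: write(P1, v1, 182). refcount(pp1)=3>1 -> COPY to pp3. 4 ppages; refcounts: pp0:3 pp1:2 pp2:3 pp3:1
Op 4: fork(P0) -> P3. 4 ppages; refcounts: pp0:4 pp1:3 pp2:4 pp3:1
Op 5: read(P3, v0) -> 16. No state change.
Op 6: write(P3, v1, 117). refcount(pp1)=3>1 -> COPY to pp4. 5 ppages; refcounts: pp0:4 pp1:2 pp2:4 pp3:1 pp4:1
P0: v0 -> pp0 = 16
P1: v0 -> pp0 = 16
P2: v0 -> pp0 = 16
P3: v0 -> pp0 = 16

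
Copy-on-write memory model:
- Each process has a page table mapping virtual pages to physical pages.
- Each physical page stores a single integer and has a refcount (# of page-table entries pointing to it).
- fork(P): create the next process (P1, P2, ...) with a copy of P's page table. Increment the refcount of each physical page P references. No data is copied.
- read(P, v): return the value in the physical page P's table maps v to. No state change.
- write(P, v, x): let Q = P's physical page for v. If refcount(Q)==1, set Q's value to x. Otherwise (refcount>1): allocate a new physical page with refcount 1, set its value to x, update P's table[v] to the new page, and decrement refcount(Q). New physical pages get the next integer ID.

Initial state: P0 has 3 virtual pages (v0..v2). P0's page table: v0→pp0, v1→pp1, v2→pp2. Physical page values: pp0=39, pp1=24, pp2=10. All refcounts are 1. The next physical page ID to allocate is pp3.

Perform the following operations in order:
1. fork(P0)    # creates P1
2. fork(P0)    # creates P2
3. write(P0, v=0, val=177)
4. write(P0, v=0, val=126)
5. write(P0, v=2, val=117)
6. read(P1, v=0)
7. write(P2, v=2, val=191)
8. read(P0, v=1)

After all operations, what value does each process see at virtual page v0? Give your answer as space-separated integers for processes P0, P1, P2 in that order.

Op 1: fork(P0) -> P1. 3 ppages; refcounts: pp0:2 pp1:2 pp2:2
Op 2: fork(P0) -> P2. 3 ppages; refcounts: pp0:3 pp1:3 pp2:3
Op 3: write(P0, v0, 177). refcount(pp0)=3>1 -> COPY to pp3. 4 ppages; refcounts: pp0:2 pp1:3 pp2:3 pp3:1
Op 4: write(P0, v0, 126). refcount(pp3)=1 -> write in place. 4 ppages; refcounts: pp0:2 pp1:3 pp2:3 pp3:1
Op 5: write(P0, v2, 117). refcount(pp2)=3>1 -> COPY to pp4. 5 ppages; refcounts: pp0:2 pp1:3 pp2:2 pp3:1 pp4:1
Op 6: read(P1, v0) -> 39. No state change.
Op 7: write(P2, v2, 191). refcount(pp2)=2>1 -> COPY to pp5. 6 ppages; refcounts: pp0:2 pp1:3 pp2:1 pp3:1 pp4:1 pp5:1
Op 8: read(P0, v1) -> 24. No state change.
P0: v0 -> pp3 = 126
P1: v0 -> pp0 = 39
P2: v0 -> pp0 = 39

Answer: 126 39 39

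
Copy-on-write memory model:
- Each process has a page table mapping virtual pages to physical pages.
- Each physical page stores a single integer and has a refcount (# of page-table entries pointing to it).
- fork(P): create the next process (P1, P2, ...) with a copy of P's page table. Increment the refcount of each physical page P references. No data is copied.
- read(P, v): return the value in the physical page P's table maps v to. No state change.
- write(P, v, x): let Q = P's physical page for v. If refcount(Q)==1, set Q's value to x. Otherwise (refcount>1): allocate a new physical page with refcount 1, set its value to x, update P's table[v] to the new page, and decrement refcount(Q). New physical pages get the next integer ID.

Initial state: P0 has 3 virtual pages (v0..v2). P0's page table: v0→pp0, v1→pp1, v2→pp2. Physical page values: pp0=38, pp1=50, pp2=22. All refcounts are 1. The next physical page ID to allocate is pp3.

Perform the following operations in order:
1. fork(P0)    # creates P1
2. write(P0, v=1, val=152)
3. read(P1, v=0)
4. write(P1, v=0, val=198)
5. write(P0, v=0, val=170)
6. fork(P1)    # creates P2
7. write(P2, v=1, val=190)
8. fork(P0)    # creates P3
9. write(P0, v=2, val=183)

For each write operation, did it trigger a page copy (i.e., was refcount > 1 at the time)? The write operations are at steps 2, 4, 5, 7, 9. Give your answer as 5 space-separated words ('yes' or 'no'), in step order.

Op 1: fork(P0) -> P1. 3 ppages; refcounts: pp0:2 pp1:2 pp2:2
Op 2: write(P0, v1, 152). refcount(pp1)=2>1 -> COPY to pp3. 4 ppages; refcounts: pp0:2 pp1:1 pp2:2 pp3:1
Op 3: read(P1, v0) -> 38. No state change.
Op 4: write(P1, v0, 198). refcount(pp0)=2>1 -> COPY to pp4. 5 ppages; refcounts: pp0:1 pp1:1 pp2:2 pp3:1 pp4:1
Op 5: write(P0, v0, 170). refcount(pp0)=1 -> write in place. 5 ppages; refcounts: pp0:1 pp1:1 pp2:2 pp3:1 pp4:1
Op 6: fork(P1) -> P2. 5 ppages; refcounts: pp0:1 pp1:2 pp2:3 pp3:1 pp4:2
Op 7: write(P2, v1, 190). refcount(pp1)=2>1 -> COPY to pp5. 6 ppages; refcounts: pp0:1 pp1:1 pp2:3 pp3:1 pp4:2 pp5:1
Op 8: fork(P0) -> P3. 6 ppages; refcounts: pp0:2 pp1:1 pp2:4 pp3:2 pp4:2 pp5:1
Op 9: write(P0, v2, 183). refcount(pp2)=4>1 -> COPY to pp6. 7 ppages; refcounts: pp0:2 pp1:1 pp2:3 pp3:2 pp4:2 pp5:1 pp6:1

yes yes no yes yes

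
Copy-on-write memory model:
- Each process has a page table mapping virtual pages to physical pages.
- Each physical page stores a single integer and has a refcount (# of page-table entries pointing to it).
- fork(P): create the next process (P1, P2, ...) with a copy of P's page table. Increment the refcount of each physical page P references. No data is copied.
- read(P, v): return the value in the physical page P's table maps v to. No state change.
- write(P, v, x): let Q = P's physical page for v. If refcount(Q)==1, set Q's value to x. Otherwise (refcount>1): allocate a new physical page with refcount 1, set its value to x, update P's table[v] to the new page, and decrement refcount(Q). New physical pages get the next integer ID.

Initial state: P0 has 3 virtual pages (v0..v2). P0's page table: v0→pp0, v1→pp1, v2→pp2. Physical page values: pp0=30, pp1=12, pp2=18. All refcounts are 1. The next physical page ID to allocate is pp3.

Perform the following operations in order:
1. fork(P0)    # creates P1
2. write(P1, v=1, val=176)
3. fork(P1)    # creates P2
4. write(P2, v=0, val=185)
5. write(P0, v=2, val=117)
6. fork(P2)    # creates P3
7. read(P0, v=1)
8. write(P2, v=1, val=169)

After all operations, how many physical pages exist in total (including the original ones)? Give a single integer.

Op 1: fork(P0) -> P1. 3 ppages; refcounts: pp0:2 pp1:2 pp2:2
Op 2: write(P1, v1, 176). refcount(pp1)=2>1 -> COPY to pp3. 4 ppages; refcounts: pp0:2 pp1:1 pp2:2 pp3:1
Op 3: fork(P1) -> P2. 4 ppages; refcounts: pp0:3 pp1:1 pp2:3 pp3:2
Op 4: write(P2, v0, 185). refcount(pp0)=3>1 -> COPY to pp4. 5 ppages; refcounts: pp0:2 pp1:1 pp2:3 pp3:2 pp4:1
Op 5: write(P0, v2, 117). refcount(pp2)=3>1 -> COPY to pp5. 6 ppages; refcounts: pp0:2 pp1:1 pp2:2 pp3:2 pp4:1 pp5:1
Op 6: fork(P2) -> P3. 6 ppages; refcounts: pp0:2 pp1:1 pp2:3 pp3:3 pp4:2 pp5:1
Op 7: read(P0, v1) -> 12. No state change.
Op 8: write(P2, v1, 169). refcount(pp3)=3>1 -> COPY to pp6. 7 ppages; refcounts: pp0:2 pp1:1 pp2:3 pp3:2 pp4:2 pp5:1 pp6:1

Answer: 7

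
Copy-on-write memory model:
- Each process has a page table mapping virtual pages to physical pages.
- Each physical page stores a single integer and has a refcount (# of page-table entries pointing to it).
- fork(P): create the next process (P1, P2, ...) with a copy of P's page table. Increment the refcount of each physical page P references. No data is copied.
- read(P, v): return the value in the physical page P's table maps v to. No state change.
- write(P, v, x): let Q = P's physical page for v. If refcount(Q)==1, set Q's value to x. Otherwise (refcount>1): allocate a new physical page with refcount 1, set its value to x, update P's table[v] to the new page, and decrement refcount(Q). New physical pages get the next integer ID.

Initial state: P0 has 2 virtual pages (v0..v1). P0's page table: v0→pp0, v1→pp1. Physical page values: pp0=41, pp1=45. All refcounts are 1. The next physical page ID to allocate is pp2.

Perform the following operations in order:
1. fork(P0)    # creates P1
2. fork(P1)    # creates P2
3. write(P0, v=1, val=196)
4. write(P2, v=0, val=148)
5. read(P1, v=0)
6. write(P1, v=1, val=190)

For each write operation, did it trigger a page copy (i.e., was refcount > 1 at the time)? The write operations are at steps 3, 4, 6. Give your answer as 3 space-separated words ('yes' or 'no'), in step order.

Op 1: fork(P0) -> P1. 2 ppages; refcounts: pp0:2 pp1:2
Op 2: fork(P1) -> P2. 2 ppages; refcounts: pp0:3 pp1:3
Op 3: write(P0, v1, 196). refcount(pp1)=3>1 -> COPY to pp2. 3 ppages; refcounts: pp0:3 pp1:2 pp2:1
Op 4: write(P2, v0, 148). refcount(pp0)=3>1 -> COPY to pp3. 4 ppages; refcounts: pp0:2 pp1:2 pp2:1 pp3:1
Op 5: read(P1, v0) -> 41. No state change.
Op 6: write(P1, v1, 190). refcount(pp1)=2>1 -> COPY to pp4. 5 ppages; refcounts: pp0:2 pp1:1 pp2:1 pp3:1 pp4:1

yes yes yes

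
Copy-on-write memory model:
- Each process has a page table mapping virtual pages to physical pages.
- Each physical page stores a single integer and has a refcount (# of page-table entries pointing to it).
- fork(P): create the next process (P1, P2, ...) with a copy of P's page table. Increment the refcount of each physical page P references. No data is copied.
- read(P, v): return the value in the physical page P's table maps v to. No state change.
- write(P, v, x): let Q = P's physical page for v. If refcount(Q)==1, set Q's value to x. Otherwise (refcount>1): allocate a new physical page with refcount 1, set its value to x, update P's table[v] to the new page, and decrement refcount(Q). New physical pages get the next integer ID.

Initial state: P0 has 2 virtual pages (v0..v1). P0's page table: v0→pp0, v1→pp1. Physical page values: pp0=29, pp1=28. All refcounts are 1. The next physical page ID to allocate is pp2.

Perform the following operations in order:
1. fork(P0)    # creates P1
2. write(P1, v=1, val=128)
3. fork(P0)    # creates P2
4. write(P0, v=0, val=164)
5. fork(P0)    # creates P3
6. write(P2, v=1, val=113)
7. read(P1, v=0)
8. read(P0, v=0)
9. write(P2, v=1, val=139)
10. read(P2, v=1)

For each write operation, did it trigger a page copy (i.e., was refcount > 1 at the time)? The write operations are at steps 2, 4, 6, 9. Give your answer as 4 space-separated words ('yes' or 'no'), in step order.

Op 1: fork(P0) -> P1. 2 ppages; refcounts: pp0:2 pp1:2
Op 2: write(P1, v1, 128). refcount(pp1)=2>1 -> COPY to pp2. 3 ppages; refcounts: pp0:2 pp1:1 pp2:1
Op 3: fork(P0) -> P2. 3 ppages; refcounts: pp0:3 pp1:2 pp2:1
Op 4: write(P0, v0, 164). refcount(pp0)=3>1 -> COPY to pp3. 4 ppages; refcounts: pp0:2 pp1:2 pp2:1 pp3:1
Op 5: fork(P0) -> P3. 4 ppages; refcounts: pp0:2 pp1:3 pp2:1 pp3:2
Op 6: write(P2, v1, 113). refcount(pp1)=3>1 -> COPY to pp4. 5 ppages; refcounts: pp0:2 pp1:2 pp2:1 pp3:2 pp4:1
Op 7: read(P1, v0) -> 29. No state change.
Op 8: read(P0, v0) -> 164. No state change.
Op 9: write(P2, v1, 139). refcount(pp4)=1 -> write in place. 5 ppages; refcounts: pp0:2 pp1:2 pp2:1 pp3:2 pp4:1
Op 10: read(P2, v1) -> 139. No state change.

yes yes yes no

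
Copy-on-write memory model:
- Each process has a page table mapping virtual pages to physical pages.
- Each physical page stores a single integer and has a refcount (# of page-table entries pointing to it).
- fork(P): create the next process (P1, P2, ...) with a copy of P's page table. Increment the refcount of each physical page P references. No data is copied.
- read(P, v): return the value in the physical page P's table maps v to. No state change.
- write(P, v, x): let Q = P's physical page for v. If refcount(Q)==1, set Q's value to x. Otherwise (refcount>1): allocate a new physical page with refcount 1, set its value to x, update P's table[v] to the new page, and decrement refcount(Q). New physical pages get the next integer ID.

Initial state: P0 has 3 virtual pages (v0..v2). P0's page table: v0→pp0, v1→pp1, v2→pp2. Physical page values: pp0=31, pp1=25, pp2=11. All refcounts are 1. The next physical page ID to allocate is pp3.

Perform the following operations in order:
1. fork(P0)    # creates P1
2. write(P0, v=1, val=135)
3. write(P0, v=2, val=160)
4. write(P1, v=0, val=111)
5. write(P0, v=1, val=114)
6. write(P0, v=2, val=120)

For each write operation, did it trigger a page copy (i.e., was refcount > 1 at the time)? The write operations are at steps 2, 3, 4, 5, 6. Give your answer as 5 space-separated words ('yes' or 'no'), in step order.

Op 1: fork(P0) -> P1. 3 ppages; refcounts: pp0:2 pp1:2 pp2:2
Op 2: write(P0, v1, 135). refcount(pp1)=2>1 -> COPY to pp3. 4 ppages; refcounts: pp0:2 pp1:1 pp2:2 pp3:1
Op 3: write(P0, v2, 160). refcount(pp2)=2>1 -> COPY to pp4. 5 ppages; refcounts: pp0:2 pp1:1 pp2:1 pp3:1 pp4:1
Op 4: write(P1, v0, 111). refcount(pp0)=2>1 -> COPY to pp5. 6 ppages; refcounts: pp0:1 pp1:1 pp2:1 pp3:1 pp4:1 pp5:1
Op 5: write(P0, v1, 114). refcount(pp3)=1 -> write in place. 6 ppages; refcounts: pp0:1 pp1:1 pp2:1 pp3:1 pp4:1 pp5:1
Op 6: write(P0, v2, 120). refcount(pp4)=1 -> write in place. 6 ppages; refcounts: pp0:1 pp1:1 pp2:1 pp3:1 pp4:1 pp5:1

yes yes yes no no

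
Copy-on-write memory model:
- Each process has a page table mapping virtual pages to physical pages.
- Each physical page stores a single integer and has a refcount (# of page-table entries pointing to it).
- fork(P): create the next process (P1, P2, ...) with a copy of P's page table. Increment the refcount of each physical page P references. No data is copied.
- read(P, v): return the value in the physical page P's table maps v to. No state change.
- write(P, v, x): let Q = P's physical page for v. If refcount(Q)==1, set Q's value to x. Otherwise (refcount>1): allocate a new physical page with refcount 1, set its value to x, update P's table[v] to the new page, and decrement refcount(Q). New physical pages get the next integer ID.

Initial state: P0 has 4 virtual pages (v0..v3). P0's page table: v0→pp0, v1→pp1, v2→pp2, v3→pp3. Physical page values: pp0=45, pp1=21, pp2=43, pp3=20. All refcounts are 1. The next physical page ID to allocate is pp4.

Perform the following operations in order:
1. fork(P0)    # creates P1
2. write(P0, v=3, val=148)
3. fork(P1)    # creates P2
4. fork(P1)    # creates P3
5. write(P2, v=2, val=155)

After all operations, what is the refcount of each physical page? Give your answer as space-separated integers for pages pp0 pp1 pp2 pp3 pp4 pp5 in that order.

Op 1: fork(P0) -> P1. 4 ppages; refcounts: pp0:2 pp1:2 pp2:2 pp3:2
Op 2: write(P0, v3, 148). refcount(pp3)=2>1 -> COPY to pp4. 5 ppages; refcounts: pp0:2 pp1:2 pp2:2 pp3:1 pp4:1
Op 3: fork(P1) -> P2. 5 ppages; refcounts: pp0:3 pp1:3 pp2:3 pp3:2 pp4:1
Op 4: fork(P1) -> P3. 5 ppages; refcounts: pp0:4 pp1:4 pp2:4 pp3:3 pp4:1
Op 5: write(P2, v2, 155). refcount(pp2)=4>1 -> COPY to pp5. 6 ppages; refcounts: pp0:4 pp1:4 pp2:3 pp3:3 pp4:1 pp5:1

Answer: 4 4 3 3 1 1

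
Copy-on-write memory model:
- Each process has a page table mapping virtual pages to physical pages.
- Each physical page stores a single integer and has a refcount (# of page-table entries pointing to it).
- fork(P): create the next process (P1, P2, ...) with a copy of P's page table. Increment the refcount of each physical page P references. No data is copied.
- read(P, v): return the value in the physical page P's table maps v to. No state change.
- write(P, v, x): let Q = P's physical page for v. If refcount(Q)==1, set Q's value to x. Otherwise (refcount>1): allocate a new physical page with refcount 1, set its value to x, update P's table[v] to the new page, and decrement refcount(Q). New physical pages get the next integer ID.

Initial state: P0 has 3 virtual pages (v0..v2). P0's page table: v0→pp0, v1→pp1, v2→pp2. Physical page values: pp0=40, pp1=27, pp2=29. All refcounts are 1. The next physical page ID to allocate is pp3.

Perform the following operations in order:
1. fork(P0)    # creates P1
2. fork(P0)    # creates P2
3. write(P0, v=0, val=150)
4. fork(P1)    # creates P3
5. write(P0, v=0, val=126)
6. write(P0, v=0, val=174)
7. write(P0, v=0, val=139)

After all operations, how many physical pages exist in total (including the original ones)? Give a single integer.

Answer: 4

Derivation:
Op 1: fork(P0) -> P1. 3 ppages; refcounts: pp0:2 pp1:2 pp2:2
Op 2: fork(P0) -> P2. 3 ppages; refcounts: pp0:3 pp1:3 pp2:3
Op 3: write(P0, v0, 150). refcount(pp0)=3>1 -> COPY to pp3. 4 ppages; refcounts: pp0:2 pp1:3 pp2:3 pp3:1
Op 4: fork(P1) -> P3. 4 ppages; refcounts: pp0:3 pp1:4 pp2:4 pp3:1
Op 5: write(P0, v0, 126). refcount(pp3)=1 -> write in place. 4 ppages; refcounts: pp0:3 pp1:4 pp2:4 pp3:1
Op 6: write(P0, v0, 174). refcount(pp3)=1 -> write in place. 4 ppages; refcounts: pp0:3 pp1:4 pp2:4 pp3:1
Op 7: write(P0, v0, 139). refcount(pp3)=1 -> write in place. 4 ppages; refcounts: pp0:3 pp1:4 pp2:4 pp3:1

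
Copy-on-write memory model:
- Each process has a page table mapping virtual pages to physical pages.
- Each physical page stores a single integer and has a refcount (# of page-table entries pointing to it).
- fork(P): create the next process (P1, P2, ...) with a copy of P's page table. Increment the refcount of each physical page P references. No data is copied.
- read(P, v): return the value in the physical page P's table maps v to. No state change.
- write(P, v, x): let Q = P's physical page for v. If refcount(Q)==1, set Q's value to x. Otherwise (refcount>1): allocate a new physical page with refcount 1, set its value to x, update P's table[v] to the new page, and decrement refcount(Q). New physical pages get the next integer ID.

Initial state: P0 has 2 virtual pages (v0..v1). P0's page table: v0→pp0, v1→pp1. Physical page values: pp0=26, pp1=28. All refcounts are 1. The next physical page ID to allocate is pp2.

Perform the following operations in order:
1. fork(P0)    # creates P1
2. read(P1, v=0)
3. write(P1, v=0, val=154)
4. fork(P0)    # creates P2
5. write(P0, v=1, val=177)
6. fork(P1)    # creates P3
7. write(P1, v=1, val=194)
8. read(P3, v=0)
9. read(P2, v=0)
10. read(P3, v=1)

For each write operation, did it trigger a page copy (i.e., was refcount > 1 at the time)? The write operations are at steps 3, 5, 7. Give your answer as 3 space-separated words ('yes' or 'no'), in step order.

Op 1: fork(P0) -> P1. 2 ppages; refcounts: pp0:2 pp1:2
Op 2: read(P1, v0) -> 26. No state change.
Op 3: write(P1, v0, 154). refcount(pp0)=2>1 -> COPY to pp2. 3 ppages; refcounts: pp0:1 pp1:2 pp2:1
Op 4: fork(P0) -> P2. 3 ppages; refcounts: pp0:2 pp1:3 pp2:1
Op 5: write(P0, v1, 177). refcount(pp1)=3>1 -> COPY to pp3. 4 ppages; refcounts: pp0:2 pp1:2 pp2:1 pp3:1
Op 6: fork(P1) -> P3. 4 ppages; refcounts: pp0:2 pp1:3 pp2:2 pp3:1
Op 7: write(P1, v1, 194). refcount(pp1)=3>1 -> COPY to pp4. 5 ppages; refcounts: pp0:2 pp1:2 pp2:2 pp3:1 pp4:1
Op 8: read(P3, v0) -> 154. No state change.
Op 9: read(P2, v0) -> 26. No state change.
Op 10: read(P3, v1) -> 28. No state change.

yes yes yes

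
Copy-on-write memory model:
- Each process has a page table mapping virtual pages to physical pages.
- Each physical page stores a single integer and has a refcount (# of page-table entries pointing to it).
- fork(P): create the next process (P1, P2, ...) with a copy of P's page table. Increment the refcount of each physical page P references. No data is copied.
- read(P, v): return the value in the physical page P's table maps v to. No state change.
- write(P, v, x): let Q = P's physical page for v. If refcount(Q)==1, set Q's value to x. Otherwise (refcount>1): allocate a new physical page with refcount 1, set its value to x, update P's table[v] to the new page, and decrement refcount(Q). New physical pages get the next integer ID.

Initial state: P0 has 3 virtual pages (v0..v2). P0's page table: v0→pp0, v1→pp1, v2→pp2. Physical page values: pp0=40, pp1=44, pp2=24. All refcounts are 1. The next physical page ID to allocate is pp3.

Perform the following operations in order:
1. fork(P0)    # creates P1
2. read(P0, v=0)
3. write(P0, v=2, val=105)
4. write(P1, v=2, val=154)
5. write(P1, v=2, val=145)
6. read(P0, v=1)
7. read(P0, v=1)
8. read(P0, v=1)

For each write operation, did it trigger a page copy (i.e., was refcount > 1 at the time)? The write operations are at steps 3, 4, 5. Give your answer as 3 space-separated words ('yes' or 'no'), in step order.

Op 1: fork(P0) -> P1. 3 ppages; refcounts: pp0:2 pp1:2 pp2:2
Op 2: read(P0, v0) -> 40. No state change.
Op 3: write(P0, v2, 105). refcount(pp2)=2>1 -> COPY to pp3. 4 ppages; refcounts: pp0:2 pp1:2 pp2:1 pp3:1
Op 4: write(P1, v2, 154). refcount(pp2)=1 -> write in place. 4 ppages; refcounts: pp0:2 pp1:2 pp2:1 pp3:1
Op 5: write(P1, v2, 145). refcount(pp2)=1 -> write in place. 4 ppages; refcounts: pp0:2 pp1:2 pp2:1 pp3:1
Op 6: read(P0, v1) -> 44. No state change.
Op 7: read(P0, v1) -> 44. No state change.
Op 8: read(P0, v1) -> 44. No state change.

yes no no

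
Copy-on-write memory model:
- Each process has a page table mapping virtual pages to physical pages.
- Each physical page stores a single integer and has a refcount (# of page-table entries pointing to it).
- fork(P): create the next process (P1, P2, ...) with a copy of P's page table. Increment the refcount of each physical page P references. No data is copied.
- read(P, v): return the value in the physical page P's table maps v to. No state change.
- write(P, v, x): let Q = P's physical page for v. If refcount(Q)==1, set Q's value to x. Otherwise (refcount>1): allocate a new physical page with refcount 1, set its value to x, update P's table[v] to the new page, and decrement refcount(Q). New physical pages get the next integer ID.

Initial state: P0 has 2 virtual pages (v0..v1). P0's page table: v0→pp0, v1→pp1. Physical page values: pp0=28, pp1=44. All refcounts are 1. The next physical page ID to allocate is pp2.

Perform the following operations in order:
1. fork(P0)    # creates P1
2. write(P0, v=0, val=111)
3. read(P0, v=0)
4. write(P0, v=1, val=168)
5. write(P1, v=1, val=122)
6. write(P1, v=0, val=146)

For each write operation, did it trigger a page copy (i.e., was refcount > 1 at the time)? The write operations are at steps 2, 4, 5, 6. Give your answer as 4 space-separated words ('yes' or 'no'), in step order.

Op 1: fork(P0) -> P1. 2 ppages; refcounts: pp0:2 pp1:2
Op 2: write(P0, v0, 111). refcount(pp0)=2>1 -> COPY to pp2. 3 ppages; refcounts: pp0:1 pp1:2 pp2:1
Op 3: read(P0, v0) -> 111. No state change.
Op 4: write(P0, v1, 168). refcount(pp1)=2>1 -> COPY to pp3. 4 ppages; refcounts: pp0:1 pp1:1 pp2:1 pp3:1
Op 5: write(P1, v1, 122). refcount(pp1)=1 -> write in place. 4 ppages; refcounts: pp0:1 pp1:1 pp2:1 pp3:1
Op 6: write(P1, v0, 146). refcount(pp0)=1 -> write in place. 4 ppages; refcounts: pp0:1 pp1:1 pp2:1 pp3:1

yes yes no no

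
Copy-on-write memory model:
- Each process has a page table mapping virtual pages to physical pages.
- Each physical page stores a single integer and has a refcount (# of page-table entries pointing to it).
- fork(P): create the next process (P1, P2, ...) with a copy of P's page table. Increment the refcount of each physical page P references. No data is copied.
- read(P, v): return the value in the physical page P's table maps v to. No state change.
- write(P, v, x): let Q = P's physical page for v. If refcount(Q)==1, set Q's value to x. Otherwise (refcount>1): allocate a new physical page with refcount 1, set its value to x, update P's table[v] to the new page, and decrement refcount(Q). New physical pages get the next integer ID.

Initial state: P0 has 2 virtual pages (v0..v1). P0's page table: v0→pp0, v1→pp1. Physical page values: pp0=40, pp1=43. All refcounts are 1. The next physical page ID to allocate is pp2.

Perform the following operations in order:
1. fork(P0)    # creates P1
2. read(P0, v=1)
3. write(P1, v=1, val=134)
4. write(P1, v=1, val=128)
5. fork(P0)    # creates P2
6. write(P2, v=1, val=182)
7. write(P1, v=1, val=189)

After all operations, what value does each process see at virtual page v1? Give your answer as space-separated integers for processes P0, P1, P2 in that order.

Answer: 43 189 182

Derivation:
Op 1: fork(P0) -> P1. 2 ppages; refcounts: pp0:2 pp1:2
Op 2: read(P0, v1) -> 43. No state change.
Op 3: write(P1, v1, 134). refcount(pp1)=2>1 -> COPY to pp2. 3 ppages; refcounts: pp0:2 pp1:1 pp2:1
Op 4: write(P1, v1, 128). refcount(pp2)=1 -> write in place. 3 ppages; refcounts: pp0:2 pp1:1 pp2:1
Op 5: fork(P0) -> P2. 3 ppages; refcounts: pp0:3 pp1:2 pp2:1
Op 6: write(P2, v1, 182). refcount(pp1)=2>1 -> COPY to pp3. 4 ppages; refcounts: pp0:3 pp1:1 pp2:1 pp3:1
Op 7: write(P1, v1, 189). refcount(pp2)=1 -> write in place. 4 ppages; refcounts: pp0:3 pp1:1 pp2:1 pp3:1
P0: v1 -> pp1 = 43
P1: v1 -> pp2 = 189
P2: v1 -> pp3 = 182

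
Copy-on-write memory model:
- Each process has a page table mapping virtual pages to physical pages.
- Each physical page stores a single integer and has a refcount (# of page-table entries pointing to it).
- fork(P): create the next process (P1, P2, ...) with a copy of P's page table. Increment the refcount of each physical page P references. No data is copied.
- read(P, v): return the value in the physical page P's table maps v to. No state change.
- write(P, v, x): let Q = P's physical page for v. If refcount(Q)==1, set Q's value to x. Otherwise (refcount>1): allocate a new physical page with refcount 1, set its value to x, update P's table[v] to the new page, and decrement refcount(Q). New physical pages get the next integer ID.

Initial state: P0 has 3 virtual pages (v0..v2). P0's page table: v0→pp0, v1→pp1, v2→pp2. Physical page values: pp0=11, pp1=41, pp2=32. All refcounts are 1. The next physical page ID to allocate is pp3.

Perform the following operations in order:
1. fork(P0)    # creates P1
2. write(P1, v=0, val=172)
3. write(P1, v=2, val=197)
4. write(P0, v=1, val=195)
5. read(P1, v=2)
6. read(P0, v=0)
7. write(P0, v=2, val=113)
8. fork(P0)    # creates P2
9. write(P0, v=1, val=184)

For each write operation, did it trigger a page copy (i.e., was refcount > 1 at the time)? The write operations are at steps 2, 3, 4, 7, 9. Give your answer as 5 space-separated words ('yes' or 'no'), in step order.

Op 1: fork(P0) -> P1. 3 ppages; refcounts: pp0:2 pp1:2 pp2:2
Op 2: write(P1, v0, 172). refcount(pp0)=2>1 -> COPY to pp3. 4 ppages; refcounts: pp0:1 pp1:2 pp2:2 pp3:1
Op 3: write(P1, v2, 197). refcount(pp2)=2>1 -> COPY to pp4. 5 ppages; refcounts: pp0:1 pp1:2 pp2:1 pp3:1 pp4:1
Op 4: write(P0, v1, 195). refcount(pp1)=2>1 -> COPY to pp5. 6 ppages; refcounts: pp0:1 pp1:1 pp2:1 pp3:1 pp4:1 pp5:1
Op 5: read(P1, v2) -> 197. No state change.
Op 6: read(P0, v0) -> 11. No state change.
Op 7: write(P0, v2, 113). refcount(pp2)=1 -> write in place. 6 ppages; refcounts: pp0:1 pp1:1 pp2:1 pp3:1 pp4:1 pp5:1
Op 8: fork(P0) -> P2. 6 ppages; refcounts: pp0:2 pp1:1 pp2:2 pp3:1 pp4:1 pp5:2
Op 9: write(P0, v1, 184). refcount(pp5)=2>1 -> COPY to pp6. 7 ppages; refcounts: pp0:2 pp1:1 pp2:2 pp3:1 pp4:1 pp5:1 pp6:1

yes yes yes no yes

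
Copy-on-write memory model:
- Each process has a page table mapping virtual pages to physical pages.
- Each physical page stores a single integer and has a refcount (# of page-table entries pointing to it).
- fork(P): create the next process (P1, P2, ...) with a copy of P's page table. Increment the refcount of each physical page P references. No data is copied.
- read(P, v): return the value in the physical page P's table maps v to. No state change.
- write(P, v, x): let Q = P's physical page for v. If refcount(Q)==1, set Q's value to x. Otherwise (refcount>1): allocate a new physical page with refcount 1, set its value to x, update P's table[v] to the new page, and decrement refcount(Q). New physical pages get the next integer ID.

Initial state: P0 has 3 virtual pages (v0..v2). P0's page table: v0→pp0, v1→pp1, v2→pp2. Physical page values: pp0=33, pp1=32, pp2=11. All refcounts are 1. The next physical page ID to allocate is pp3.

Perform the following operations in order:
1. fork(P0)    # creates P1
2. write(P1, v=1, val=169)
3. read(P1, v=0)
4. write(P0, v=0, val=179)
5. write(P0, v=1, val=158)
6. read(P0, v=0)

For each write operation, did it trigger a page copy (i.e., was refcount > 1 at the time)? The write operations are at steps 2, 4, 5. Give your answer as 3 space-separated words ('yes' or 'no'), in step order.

Op 1: fork(P0) -> P1. 3 ppages; refcounts: pp0:2 pp1:2 pp2:2
Op 2: write(P1, v1, 169). refcount(pp1)=2>1 -> COPY to pp3. 4 ppages; refcounts: pp0:2 pp1:1 pp2:2 pp3:1
Op 3: read(P1, v0) -> 33. No state change.
Op 4: write(P0, v0, 179). refcount(pp0)=2>1 -> COPY to pp4. 5 ppages; refcounts: pp0:1 pp1:1 pp2:2 pp3:1 pp4:1
Op 5: write(P0, v1, 158). refcount(pp1)=1 -> write in place. 5 ppages; refcounts: pp0:1 pp1:1 pp2:2 pp3:1 pp4:1
Op 6: read(P0, v0) -> 179. No state change.

yes yes no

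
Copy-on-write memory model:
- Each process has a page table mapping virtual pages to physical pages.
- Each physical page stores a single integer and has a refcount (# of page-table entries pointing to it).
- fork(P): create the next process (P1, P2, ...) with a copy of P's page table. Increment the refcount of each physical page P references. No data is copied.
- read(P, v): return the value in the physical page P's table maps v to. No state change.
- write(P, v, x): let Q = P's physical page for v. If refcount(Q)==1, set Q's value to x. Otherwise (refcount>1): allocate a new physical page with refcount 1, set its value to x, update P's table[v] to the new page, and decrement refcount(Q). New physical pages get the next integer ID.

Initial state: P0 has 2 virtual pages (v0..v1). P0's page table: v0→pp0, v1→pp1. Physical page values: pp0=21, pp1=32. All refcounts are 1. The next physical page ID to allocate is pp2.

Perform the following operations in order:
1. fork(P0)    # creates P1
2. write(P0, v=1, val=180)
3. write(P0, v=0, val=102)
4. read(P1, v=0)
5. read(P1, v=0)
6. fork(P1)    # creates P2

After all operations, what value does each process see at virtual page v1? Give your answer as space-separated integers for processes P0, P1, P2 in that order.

Answer: 180 32 32

Derivation:
Op 1: fork(P0) -> P1. 2 ppages; refcounts: pp0:2 pp1:2
Op 2: write(P0, v1, 180). refcount(pp1)=2>1 -> COPY to pp2. 3 ppages; refcounts: pp0:2 pp1:1 pp2:1
Op 3: write(P0, v0, 102). refcount(pp0)=2>1 -> COPY to pp3. 4 ppages; refcounts: pp0:1 pp1:1 pp2:1 pp3:1
Op 4: read(P1, v0) -> 21. No state change.
Op 5: read(P1, v0) -> 21. No state change.
Op 6: fork(P1) -> P2. 4 ppages; refcounts: pp0:2 pp1:2 pp2:1 pp3:1
P0: v1 -> pp2 = 180
P1: v1 -> pp1 = 32
P2: v1 -> pp1 = 32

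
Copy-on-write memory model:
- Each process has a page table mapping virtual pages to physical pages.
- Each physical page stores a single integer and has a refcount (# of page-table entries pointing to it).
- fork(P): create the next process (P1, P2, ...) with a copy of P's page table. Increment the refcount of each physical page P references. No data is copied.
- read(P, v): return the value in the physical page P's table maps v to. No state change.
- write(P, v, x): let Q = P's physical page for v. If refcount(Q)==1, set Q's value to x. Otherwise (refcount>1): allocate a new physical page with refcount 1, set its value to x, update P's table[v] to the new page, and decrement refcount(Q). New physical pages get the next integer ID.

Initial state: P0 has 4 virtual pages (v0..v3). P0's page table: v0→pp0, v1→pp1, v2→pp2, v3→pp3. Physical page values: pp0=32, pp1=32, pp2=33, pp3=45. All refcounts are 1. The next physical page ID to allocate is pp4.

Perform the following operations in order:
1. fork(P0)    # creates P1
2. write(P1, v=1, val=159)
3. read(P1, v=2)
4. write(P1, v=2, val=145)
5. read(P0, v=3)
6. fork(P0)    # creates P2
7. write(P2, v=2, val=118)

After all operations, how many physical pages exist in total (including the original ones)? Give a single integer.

Op 1: fork(P0) -> P1. 4 ppages; refcounts: pp0:2 pp1:2 pp2:2 pp3:2
Op 2: write(P1, v1, 159). refcount(pp1)=2>1 -> COPY to pp4. 5 ppages; refcounts: pp0:2 pp1:1 pp2:2 pp3:2 pp4:1
Op 3: read(P1, v2) -> 33. No state change.
Op 4: write(P1, v2, 145). refcount(pp2)=2>1 -> COPY to pp5. 6 ppages; refcounts: pp0:2 pp1:1 pp2:1 pp3:2 pp4:1 pp5:1
Op 5: read(P0, v3) -> 45. No state change.
Op 6: fork(P0) -> P2. 6 ppages; refcounts: pp0:3 pp1:2 pp2:2 pp3:3 pp4:1 pp5:1
Op 7: write(P2, v2, 118). refcount(pp2)=2>1 -> COPY to pp6. 7 ppages; refcounts: pp0:3 pp1:2 pp2:1 pp3:3 pp4:1 pp5:1 pp6:1

Answer: 7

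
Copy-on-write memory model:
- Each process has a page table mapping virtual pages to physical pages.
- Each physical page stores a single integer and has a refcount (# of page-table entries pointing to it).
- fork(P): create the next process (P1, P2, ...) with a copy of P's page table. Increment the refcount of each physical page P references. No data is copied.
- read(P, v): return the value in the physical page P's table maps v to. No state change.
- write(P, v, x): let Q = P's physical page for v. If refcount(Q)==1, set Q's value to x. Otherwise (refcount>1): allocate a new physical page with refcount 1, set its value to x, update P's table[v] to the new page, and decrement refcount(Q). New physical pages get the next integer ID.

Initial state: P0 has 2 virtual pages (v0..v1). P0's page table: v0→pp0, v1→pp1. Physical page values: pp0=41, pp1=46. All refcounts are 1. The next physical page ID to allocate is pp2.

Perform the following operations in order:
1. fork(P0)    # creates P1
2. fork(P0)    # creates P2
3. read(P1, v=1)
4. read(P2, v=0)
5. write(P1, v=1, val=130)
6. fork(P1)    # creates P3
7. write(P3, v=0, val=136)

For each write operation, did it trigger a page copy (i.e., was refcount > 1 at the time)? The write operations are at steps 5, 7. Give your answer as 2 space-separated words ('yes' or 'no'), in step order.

Op 1: fork(P0) -> P1. 2 ppages; refcounts: pp0:2 pp1:2
Op 2: fork(P0) -> P2. 2 ppages; refcounts: pp0:3 pp1:3
Op 3: read(P1, v1) -> 46. No state change.
Op 4: read(P2, v0) -> 41. No state change.
Op 5: write(P1, v1, 130). refcount(pp1)=3>1 -> COPY to pp2. 3 ppages; refcounts: pp0:3 pp1:2 pp2:1
Op 6: fork(P1) -> P3. 3 ppages; refcounts: pp0:4 pp1:2 pp2:2
Op 7: write(P3, v0, 136). refcount(pp0)=4>1 -> COPY to pp3. 4 ppages; refcounts: pp0:3 pp1:2 pp2:2 pp3:1

yes yes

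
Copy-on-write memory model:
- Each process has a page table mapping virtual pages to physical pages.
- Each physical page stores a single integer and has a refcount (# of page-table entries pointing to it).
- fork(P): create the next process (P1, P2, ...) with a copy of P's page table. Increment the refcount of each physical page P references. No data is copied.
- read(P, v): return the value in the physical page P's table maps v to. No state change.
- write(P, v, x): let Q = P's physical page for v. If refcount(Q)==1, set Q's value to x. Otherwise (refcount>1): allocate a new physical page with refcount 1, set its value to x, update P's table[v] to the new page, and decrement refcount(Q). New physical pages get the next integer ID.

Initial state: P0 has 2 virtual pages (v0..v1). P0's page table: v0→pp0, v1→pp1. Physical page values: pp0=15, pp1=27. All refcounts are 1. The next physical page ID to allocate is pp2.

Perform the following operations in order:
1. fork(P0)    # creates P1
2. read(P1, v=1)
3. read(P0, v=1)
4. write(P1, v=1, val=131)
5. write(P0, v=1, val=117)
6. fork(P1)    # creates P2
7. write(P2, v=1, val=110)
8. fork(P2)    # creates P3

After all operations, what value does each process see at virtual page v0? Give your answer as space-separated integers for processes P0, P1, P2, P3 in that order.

Answer: 15 15 15 15

Derivation:
Op 1: fork(P0) -> P1. 2 ppages; refcounts: pp0:2 pp1:2
Op 2: read(P1, v1) -> 27. No state change.
Op 3: read(P0, v1) -> 27. No state change.
Op 4: write(P1, v1, 131). refcount(pp1)=2>1 -> COPY to pp2. 3 ppages; refcounts: pp0:2 pp1:1 pp2:1
Op 5: write(P0, v1, 117). refcount(pp1)=1 -> write in place. 3 ppages; refcounts: pp0:2 pp1:1 pp2:1
Op 6: fork(P1) -> P2. 3 ppages; refcounts: pp0:3 pp1:1 pp2:2
Op 7: write(P2, v1, 110). refcount(pp2)=2>1 -> COPY to pp3. 4 ppages; refcounts: pp0:3 pp1:1 pp2:1 pp3:1
Op 8: fork(P2) -> P3. 4 ppages; refcounts: pp0:4 pp1:1 pp2:1 pp3:2
P0: v0 -> pp0 = 15
P1: v0 -> pp0 = 15
P2: v0 -> pp0 = 15
P3: v0 -> pp0 = 15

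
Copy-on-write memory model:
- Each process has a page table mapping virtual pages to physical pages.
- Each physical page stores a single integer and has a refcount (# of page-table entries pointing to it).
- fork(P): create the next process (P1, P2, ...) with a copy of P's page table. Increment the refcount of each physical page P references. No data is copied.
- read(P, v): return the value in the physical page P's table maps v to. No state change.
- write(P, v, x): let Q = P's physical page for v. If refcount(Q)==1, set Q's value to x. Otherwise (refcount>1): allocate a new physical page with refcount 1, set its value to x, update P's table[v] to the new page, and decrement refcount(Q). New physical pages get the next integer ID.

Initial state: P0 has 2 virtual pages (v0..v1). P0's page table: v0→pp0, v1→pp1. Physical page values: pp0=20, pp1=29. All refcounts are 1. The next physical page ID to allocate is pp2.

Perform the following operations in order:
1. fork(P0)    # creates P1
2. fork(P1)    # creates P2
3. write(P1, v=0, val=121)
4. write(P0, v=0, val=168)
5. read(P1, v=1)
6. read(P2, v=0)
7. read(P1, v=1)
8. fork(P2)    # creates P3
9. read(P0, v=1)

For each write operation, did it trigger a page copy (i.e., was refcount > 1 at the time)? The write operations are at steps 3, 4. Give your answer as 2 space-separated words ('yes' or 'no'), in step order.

Op 1: fork(P0) -> P1. 2 ppages; refcounts: pp0:2 pp1:2
Op 2: fork(P1) -> P2. 2 ppages; refcounts: pp0:3 pp1:3
Op 3: write(P1, v0, 121). refcount(pp0)=3>1 -> COPY to pp2. 3 ppages; refcounts: pp0:2 pp1:3 pp2:1
Op 4: write(P0, v0, 168). refcount(pp0)=2>1 -> COPY to pp3. 4 ppages; refcounts: pp0:1 pp1:3 pp2:1 pp3:1
Op 5: read(P1, v1) -> 29. No state change.
Op 6: read(P2, v0) -> 20. No state change.
Op 7: read(P1, v1) -> 29. No state change.
Op 8: fork(P2) -> P3. 4 ppages; refcounts: pp0:2 pp1:4 pp2:1 pp3:1
Op 9: read(P0, v1) -> 29. No state change.

yes yes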